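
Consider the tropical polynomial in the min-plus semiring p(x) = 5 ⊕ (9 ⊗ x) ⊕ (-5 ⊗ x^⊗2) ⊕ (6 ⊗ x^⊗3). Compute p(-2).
p(-2) = -9

A tropical monomial a ⊗ x^⊗i evaluates to a + i · x. Evaluating each term at x = -2:
  Term 0 contributes 5 + 0 · -2 = 5
  Term 1 contributes 9 + 1 · -2 = 7
  Term 2 contributes -5 + 2 · -2 = -9
  Term 3 contributes 6 + 3 · -2 = 0
p(-2) = ⊕ of these = min[5, 7, -9, 0] = -9.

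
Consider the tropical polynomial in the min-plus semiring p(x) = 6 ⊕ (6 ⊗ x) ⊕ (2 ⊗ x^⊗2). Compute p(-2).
p(-2) = -2

A tropical monomial a ⊗ x^⊗i evaluates to a + i · x. Evaluating each term at x = -2:
  Term 0 contributes 6 + 0 · -2 = 6
  Term 1 contributes 6 + 1 · -2 = 4
  Term 2 contributes 2 + 2 · -2 = -2
p(-2) = ⊕ of these = min[6, 4, -2] = -2.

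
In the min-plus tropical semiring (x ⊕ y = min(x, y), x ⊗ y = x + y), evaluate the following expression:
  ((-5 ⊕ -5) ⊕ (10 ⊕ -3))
((-5 ⊕ -5) ⊕ (10 ⊕ -3)) = -5

Expand innermost to outermost. Recall ⊕ takes the minimum of its arguments and ⊗ takes their sum. Working out the expression ((-5 ⊕ -5) ⊕ (10 ⊕ -3)) gives -5.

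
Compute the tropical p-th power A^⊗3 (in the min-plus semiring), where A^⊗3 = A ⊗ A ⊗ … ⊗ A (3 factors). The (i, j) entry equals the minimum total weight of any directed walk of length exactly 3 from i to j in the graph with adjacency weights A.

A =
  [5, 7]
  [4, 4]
A^⊗3 =
  [15, 15]
  [12, 12]

Each entry (A^⊗3)_ij equals the minimum over all length-3 walks i = v_0 → v_1 → … → v_3 = j of Σ_t A[v_t][v_{t+1}]. For example, for (i, j) = (0, 1) we minimise over 4 possible intermediate vertex sequences; the minimum is 15, attained along the walk 0 → 1 → 1 → 1.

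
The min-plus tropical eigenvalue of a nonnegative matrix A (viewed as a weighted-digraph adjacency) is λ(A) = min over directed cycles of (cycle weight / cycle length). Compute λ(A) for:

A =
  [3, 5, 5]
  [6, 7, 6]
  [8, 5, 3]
λ(A) = 3

Enumerate directed cycles and compute their means (weight / length). Sample:
  cycle 0 → 0: weight = 3, length = 1, mean = 3/1 ≈ 3.000
  cycle 1 → 1: weight = 7, length = 1, mean = 7/1 ≈ 7.000
  cycle 2 → 2: weight = 3, length = 1, mean = 3/1 ≈ 3.000
  cycle 0 → 1 → 0: weight = 11, length = 2, mean = 11/2 ≈ 5.500
  cycle 0 → 2 → 0: weight = 13, length = 2, mean = 13/2 ≈ 6.500
  cycle 1 → 0 → 1: weight = 11, length = 2, mean = 11/2 ≈ 5.500
Minimum mean = 3.000, attained e.g. along the cycle 0 → 0 with weight 3 and length 1. So λ(A) = 3/1 = 3.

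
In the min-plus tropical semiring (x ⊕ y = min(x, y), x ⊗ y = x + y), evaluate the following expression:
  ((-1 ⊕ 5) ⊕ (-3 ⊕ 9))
((-1 ⊕ 5) ⊕ (-3 ⊕ 9)) = -3

Expand innermost to outermost. Recall ⊕ takes the minimum of its arguments and ⊗ takes their sum. Working out the expression ((-1 ⊕ 5) ⊕ (-3 ⊕ 9)) gives -3.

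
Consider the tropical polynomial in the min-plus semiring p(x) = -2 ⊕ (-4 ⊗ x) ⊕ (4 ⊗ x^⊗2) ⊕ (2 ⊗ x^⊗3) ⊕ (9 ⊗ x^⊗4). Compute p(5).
p(5) = -2

A tropical monomial a ⊗ x^⊗i evaluates to a + i · x. Evaluating each term at x = 5:
  Term 0 contributes -2 + 0 · 5 = -2
  Term 1 contributes -4 + 1 · 5 = 1
  Term 2 contributes 4 + 2 · 5 = 14
  Term 3 contributes 2 + 3 · 5 = 17
  Term 4 contributes 9 + 4 · 5 = 29
p(5) = ⊕ of these = min[-2, 1, 14, 17, 29] = -2.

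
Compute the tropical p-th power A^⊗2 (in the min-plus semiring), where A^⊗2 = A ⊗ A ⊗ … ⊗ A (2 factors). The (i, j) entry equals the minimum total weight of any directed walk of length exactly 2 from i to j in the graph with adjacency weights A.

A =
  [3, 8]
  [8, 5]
A^⊗2 =
  [6, 11]
  [11, 10]

Each entry (A^⊗2)_ij equals the minimum over all length-2 walks i = v_0 → v_1 → … → v_2 = j of Σ_t A[v_t][v_{t+1}]. For example, for (i, j) = (0, 1) we minimise over 2 possible intermediate vertex sequences; the minimum is 11, attained along the walk 0 → 0 → 1.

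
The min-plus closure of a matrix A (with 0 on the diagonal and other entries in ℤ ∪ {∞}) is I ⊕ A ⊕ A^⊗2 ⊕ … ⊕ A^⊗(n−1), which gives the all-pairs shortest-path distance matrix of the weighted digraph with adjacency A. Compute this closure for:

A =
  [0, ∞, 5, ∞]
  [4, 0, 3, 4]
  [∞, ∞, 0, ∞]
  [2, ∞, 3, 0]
Closure =
  [0, ∞, 5, ∞]
  [4, 0, 3, 4]
  [∞, ∞, 0, ∞]
  [2, ∞, 3, 0]

This is the Floyd-Warshall all-pairs shortest-path computation. For each intermediate vertex k = 0, 1, …, 3, update dist[i][j] ← min(dist[i][j], dist[i][k] + dist[k][j]). The final matrix gives, for each (i, j), the minimum total weight of any directed path from i to j (possibly empty when i = j).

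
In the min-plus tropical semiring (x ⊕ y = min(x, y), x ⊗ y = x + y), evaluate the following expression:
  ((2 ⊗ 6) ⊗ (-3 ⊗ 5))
((2 ⊗ 6) ⊗ (-3 ⊗ 5)) = 10

Expand innermost to outermost. Recall ⊕ takes the minimum of its arguments and ⊗ takes their sum. Working out the expression ((2 ⊗ 6) ⊗ (-3 ⊗ 5)) gives 10.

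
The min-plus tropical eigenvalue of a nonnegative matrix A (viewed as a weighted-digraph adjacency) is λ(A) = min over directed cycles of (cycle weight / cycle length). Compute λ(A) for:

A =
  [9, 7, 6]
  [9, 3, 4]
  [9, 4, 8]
λ(A) = 3

Enumerate directed cycles and compute their means (weight / length). Sample:
  cycle 0 → 0: weight = 9, length = 1, mean = 9/1 ≈ 9.000
  cycle 1 → 1: weight = 3, length = 1, mean = 3/1 ≈ 3.000
  cycle 2 → 2: weight = 8, length = 1, mean = 8/1 ≈ 8.000
  cycle 0 → 1 → 0: weight = 16, length = 2, mean = 16/2 ≈ 8.000
  cycle 0 → 2 → 0: weight = 15, length = 2, mean = 15/2 ≈ 7.500
  cycle 1 → 0 → 1: weight = 16, length = 2, mean = 16/2 ≈ 8.000
Minimum mean = 3.000, attained e.g. along the cycle 1 → 1 with weight 3 and length 1. So λ(A) = 3/1 = 3.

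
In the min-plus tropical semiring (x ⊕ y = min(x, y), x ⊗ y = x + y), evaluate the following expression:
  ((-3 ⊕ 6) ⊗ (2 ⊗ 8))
((-3 ⊕ 6) ⊗ (2 ⊗ 8)) = 7

Expand innermost to outermost. Recall ⊕ takes the minimum of its arguments and ⊗ takes their sum. Working out the expression ((-3 ⊕ 6) ⊗ (2 ⊗ 8)) gives 7.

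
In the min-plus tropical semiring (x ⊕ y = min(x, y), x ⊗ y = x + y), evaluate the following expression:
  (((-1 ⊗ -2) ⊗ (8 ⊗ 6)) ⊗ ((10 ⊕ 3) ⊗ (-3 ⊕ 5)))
(((-1 ⊗ -2) ⊗ (8 ⊗ 6)) ⊗ ((10 ⊕ 3) ⊗ (-3 ⊕ 5))) = 11

Expand innermost to outermost. Recall ⊕ takes the minimum of its arguments and ⊗ takes their sum. Working out the expression (((-1 ⊗ -2) ⊗ (8 ⊗ 6)) ⊗ ((10 ⊕ 3) ⊗ (-3 ⊕ 5))) gives 11.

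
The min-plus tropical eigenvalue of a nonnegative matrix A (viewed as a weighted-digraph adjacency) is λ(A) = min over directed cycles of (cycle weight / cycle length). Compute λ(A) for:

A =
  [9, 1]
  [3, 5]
λ(A) = 2

Enumerate directed cycles and compute their means (weight / length). Sample:
  cycle 0 → 0: weight = 9, length = 1, mean = 9/1 ≈ 9.000
  cycle 1 → 1: weight = 5, length = 1, mean = 5/1 ≈ 5.000
  cycle 0 → 1 → 0: weight = 4, length = 2, mean = 4/2 ≈ 2.000
  cycle 1 → 0 → 1: weight = 4, length = 2, mean = 4/2 ≈ 2.000
Minimum mean = 2.000, attained e.g. along the cycle 0 → 1 → 0 with weight 4 and length 2. So λ(A) = 4/2 = 2.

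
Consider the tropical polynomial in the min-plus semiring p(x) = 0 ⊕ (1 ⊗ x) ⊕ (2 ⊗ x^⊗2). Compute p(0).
p(0) = 0

A tropical monomial a ⊗ x^⊗i evaluates to a + i · x. Evaluating each term at x = 0:
  Term 0 contributes 0 + 0 · 0 = 0
  Term 1 contributes 1 + 1 · 0 = 1
  Term 2 contributes 2 + 2 · 0 = 2
p(0) = ⊕ of these = min[0, 1, 2] = 0.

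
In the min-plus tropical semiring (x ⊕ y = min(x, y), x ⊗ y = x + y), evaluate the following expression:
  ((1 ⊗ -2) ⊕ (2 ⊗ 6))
((1 ⊗ -2) ⊕ (2 ⊗ 6)) = -1

Expand innermost to outermost. Recall ⊕ takes the minimum of its arguments and ⊗ takes their sum. Working out the expression ((1 ⊗ -2) ⊕ (2 ⊗ 6)) gives -1.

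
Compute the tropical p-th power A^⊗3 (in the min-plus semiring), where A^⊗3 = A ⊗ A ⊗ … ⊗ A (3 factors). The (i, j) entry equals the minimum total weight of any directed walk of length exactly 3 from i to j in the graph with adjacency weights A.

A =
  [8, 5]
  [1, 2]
A^⊗3 =
  [8, 9]
  [5, 6]

Each entry (A^⊗3)_ij equals the minimum over all length-3 walks i = v_0 → v_1 → … → v_3 = j of Σ_t A[v_t][v_{t+1}]. For example, for (i, j) = (0, 1) we minimise over 4 possible intermediate vertex sequences; the minimum is 9, attained along the walk 0 → 1 → 1 → 1.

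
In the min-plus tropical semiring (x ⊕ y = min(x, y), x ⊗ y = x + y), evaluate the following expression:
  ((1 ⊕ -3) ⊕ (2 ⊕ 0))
((1 ⊕ -3) ⊕ (2 ⊕ 0)) = -3

Expand innermost to outermost. Recall ⊕ takes the minimum of its arguments and ⊗ takes their sum. Working out the expression ((1 ⊕ -3) ⊕ (2 ⊕ 0)) gives -3.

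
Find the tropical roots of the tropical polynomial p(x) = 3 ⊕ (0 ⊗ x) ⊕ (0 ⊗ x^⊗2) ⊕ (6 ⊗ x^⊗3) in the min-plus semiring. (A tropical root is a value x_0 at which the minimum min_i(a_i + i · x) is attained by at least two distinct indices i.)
Roots: {-6, 0, 3}

Each tropical root is a break point of the lower envelope of the lines y = a_i + i · x (there are 4 lines, with slopes 0, 1, ..., 3). Only the lines that attain the minimum somewhere contribute to roots; other lines are dominated. Here the surviving (envelope) indices are i = 3, i = 2, i = 1, i = 0.
Intersections between consecutive envelope lines give the roots: for adjacent envelope indices i < j the intersection is x = (a_i − a_j) / (j − i). Reading off the sorted break points: {-6, 0, 3}.
Verification: at each break x_0, at least two indices attain the minimum of min_i(a_i + i · x_0).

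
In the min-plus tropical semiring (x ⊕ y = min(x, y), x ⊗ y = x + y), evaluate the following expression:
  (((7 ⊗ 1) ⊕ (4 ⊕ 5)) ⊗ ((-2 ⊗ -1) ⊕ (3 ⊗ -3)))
(((7 ⊗ 1) ⊕ (4 ⊕ 5)) ⊗ ((-2 ⊗ -1) ⊕ (3 ⊗ -3))) = 1

Expand innermost to outermost. Recall ⊕ takes the minimum of its arguments and ⊗ takes their sum. Working out the expression (((7 ⊗ 1) ⊕ (4 ⊕ 5)) ⊗ ((-2 ⊗ -1) ⊕ (3 ⊗ -3))) gives 1.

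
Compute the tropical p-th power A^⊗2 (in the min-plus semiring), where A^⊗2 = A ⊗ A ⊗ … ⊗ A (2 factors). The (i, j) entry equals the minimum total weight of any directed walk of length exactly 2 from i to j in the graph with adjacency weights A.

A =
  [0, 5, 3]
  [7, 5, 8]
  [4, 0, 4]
A^⊗2 =
  [0, 3, 3]
  [7, 8, 10]
  [4, 4, 7]

Each entry (A^⊗2)_ij equals the minimum over all length-2 walks i = v_0 → v_1 → … → v_2 = j of Σ_t A[v_t][v_{t+1}]. For example, for (i, j) = (0, 2) we minimise over 3 possible intermediate vertex sequences; the minimum is 3, attained along the walk 0 → 0 → 2.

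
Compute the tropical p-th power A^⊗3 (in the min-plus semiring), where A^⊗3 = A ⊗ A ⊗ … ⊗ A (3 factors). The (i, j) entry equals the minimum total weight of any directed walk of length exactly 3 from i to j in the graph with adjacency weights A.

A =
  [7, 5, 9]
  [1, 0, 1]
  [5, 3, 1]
A^⊗3 =
  [6, 5, 6]
  [1, 0, 1]
  [4, 3, 3]

Each entry (A^⊗3)_ij equals the minimum over all length-3 walks i = v_0 → v_1 → … → v_3 = j of Σ_t A[v_t][v_{t+1}]. For example, for (i, j) = (0, 2) we minimise over 9 possible intermediate vertex sequences; the minimum is 6, attained along the walk 0 → 1 → 1 → 2.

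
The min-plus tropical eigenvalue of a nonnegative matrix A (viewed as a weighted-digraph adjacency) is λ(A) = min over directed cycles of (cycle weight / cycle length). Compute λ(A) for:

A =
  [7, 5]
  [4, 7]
λ(A) = 9/2

Enumerate directed cycles and compute their means (weight / length). Sample:
  cycle 0 → 0: weight = 7, length = 1, mean = 7/1 ≈ 7.000
  cycle 1 → 1: weight = 7, length = 1, mean = 7/1 ≈ 7.000
  cycle 0 → 1 → 0: weight = 9, length = 2, mean = 9/2 ≈ 4.500
  cycle 1 → 0 → 1: weight = 9, length = 2, mean = 9/2 ≈ 4.500
Minimum mean = 4.500, attained e.g. along the cycle 0 → 1 → 0 with weight 9 and length 2. So λ(A) = 9/2 = 9/2.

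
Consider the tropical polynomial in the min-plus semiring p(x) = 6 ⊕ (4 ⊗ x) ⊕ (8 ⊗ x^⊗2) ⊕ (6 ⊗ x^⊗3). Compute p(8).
p(8) = 6

A tropical monomial a ⊗ x^⊗i evaluates to a + i · x. Evaluating each term at x = 8:
  Term 0 contributes 6 + 0 · 8 = 6
  Term 1 contributes 4 + 1 · 8 = 12
  Term 2 contributes 8 + 2 · 8 = 24
  Term 3 contributes 6 + 3 · 8 = 30
p(8) = ⊕ of these = min[6, 12, 24, 30] = 6.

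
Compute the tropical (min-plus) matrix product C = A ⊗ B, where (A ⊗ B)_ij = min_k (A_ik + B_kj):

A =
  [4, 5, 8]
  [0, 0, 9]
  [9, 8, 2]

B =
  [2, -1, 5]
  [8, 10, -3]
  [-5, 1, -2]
A ⊗ B =
  [3, 3, 2]
  [2, -1, -3]
  [-3, 3, 0]

Apply the min-plus product entry-by-entry:
  C[0][0] = min over k of (A[0][0] + B[0][0] = 4 + 2 = 6, A[0][1] + B[1][0] = 5 + 8 = 13, A[0][2] + B[2][0] = 8 + -5 = 3) = 3 (attained at k = 2)
  C[0][1] = min over k of (A[0][0] + B[0][1] = 4 + -1 = 3, A[0][1] + B[1][1] = 5 + 10 = 15, A[0][2] + B[2][1] = 8 + 1 = 9) = 3 (attained at k = 0)
  C[0][2] = min over k of (A[0][0] + B[0][2] = 4 + 5 = 9, A[0][1] + B[1][2] = 5 + -3 = 2, A[0][2] + B[2][2] = 8 + -2 = 6) = 2 (attained at k = 1)
  C[1][0] = min over k of (A[1][0] + B[0][0] = 0 + 2 = 2, A[1][1] + B[1][0] = 0 + 8 = 8, A[1][2] + B[2][0] = 9 + -5 = 4) = 2 (attained at k = 0)
  C[1][1] = min over k of (A[1][0] + B[0][1] = 0 + -1 = -1, A[1][1] + B[1][1] = 0 + 10 = 10, A[1][2] + B[2][1] = 9 + 1 = 10) = -1 (attained at k = 0)
  C[1][2] = min over k of (A[1][0] + B[0][2] = 0 + 5 = 5, A[1][1] + B[1][2] = 0 + -3 = -3, A[1][2] + B[2][2] = 9 + -2 = 7) = -3 (attained at k = 1)
  C[2][0] = min over k of (A[2][0] + B[0][0] = 9 + 2 = 11, A[2][1] + B[1][0] = 8 + 8 = 16, A[2][2] + B[2][0] = 2 + -5 = -3) = -3 (attained at k = 2)
  C[2][1] = min over k of (A[2][0] + B[0][1] = 9 + -1 = 8, A[2][1] + B[1][1] = 8 + 10 = 18, A[2][2] + B[2][1] = 2 + 1 = 3) = 3 (attained at k = 2)
  C[2][2] = min over k of (A[2][0] + B[0][2] = 9 + 5 = 14, A[2][1] + B[1][2] = 8 + -3 = 5, A[2][2] + B[2][2] = 2 + -2 = 0) = 0 (attained at k = 2)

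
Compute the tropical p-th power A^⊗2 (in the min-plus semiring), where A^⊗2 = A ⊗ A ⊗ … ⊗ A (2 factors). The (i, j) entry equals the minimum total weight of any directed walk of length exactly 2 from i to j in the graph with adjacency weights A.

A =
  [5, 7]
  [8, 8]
A^⊗2 =
  [10, 12]
  [13, 15]

Each entry (A^⊗2)_ij equals the minimum over all length-2 walks i = v_0 → v_1 → … → v_2 = j of Σ_t A[v_t][v_{t+1}]. For example, for (i, j) = (0, 1) we minimise over 2 possible intermediate vertex sequences; the minimum is 12, attained along the walk 0 → 0 → 1.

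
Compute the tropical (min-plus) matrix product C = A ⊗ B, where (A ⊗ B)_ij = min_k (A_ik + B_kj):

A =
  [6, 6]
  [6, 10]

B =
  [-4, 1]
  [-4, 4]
A ⊗ B =
  [2, 7]
  [2, 7]

Apply the min-plus product entry-by-entry:
  C[0][0] = min over k of (A[0][0] + B[0][0] = 6 + -4 = 2, A[0][1] + B[1][0] = 6 + -4 = 2) = 2 (attained at k = 0)
  C[0][1] = min over k of (A[0][0] + B[0][1] = 6 + 1 = 7, A[0][1] + B[1][1] = 6 + 4 = 10) = 7 (attained at k = 0)
  C[1][0] = min over k of (A[1][0] + B[0][0] = 6 + -4 = 2, A[1][1] + B[1][0] = 10 + -4 = 6) = 2 (attained at k = 0)
  C[1][1] = min over k of (A[1][0] + B[0][1] = 6 + 1 = 7, A[1][1] + B[1][1] = 10 + 4 = 14) = 7 (attained at k = 0)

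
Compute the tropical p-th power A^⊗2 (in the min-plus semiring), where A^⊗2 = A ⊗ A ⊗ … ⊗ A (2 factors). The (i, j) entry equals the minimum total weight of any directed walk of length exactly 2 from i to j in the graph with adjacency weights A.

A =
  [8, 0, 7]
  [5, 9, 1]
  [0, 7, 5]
A^⊗2 =
  [5, 8, 1]
  [1, 5, 6]
  [5, 0, 7]

Each entry (A^⊗2)_ij equals the minimum over all length-2 walks i = v_0 → v_1 → … → v_2 = j of Σ_t A[v_t][v_{t+1}]. For example, for (i, j) = (0, 2) we minimise over 3 possible intermediate vertex sequences; the minimum is 1, attained along the walk 0 → 1 → 2.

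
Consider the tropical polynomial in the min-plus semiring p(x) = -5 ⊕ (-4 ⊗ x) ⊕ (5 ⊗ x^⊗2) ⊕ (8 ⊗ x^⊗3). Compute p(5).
p(5) = -5

A tropical monomial a ⊗ x^⊗i evaluates to a + i · x. Evaluating each term at x = 5:
  Term 0 contributes -5 + 0 · 5 = -5
  Term 1 contributes -4 + 1 · 5 = 1
  Term 2 contributes 5 + 2 · 5 = 15
  Term 3 contributes 8 + 3 · 5 = 23
p(5) = ⊕ of these = min[-5, 1, 15, 23] = -5.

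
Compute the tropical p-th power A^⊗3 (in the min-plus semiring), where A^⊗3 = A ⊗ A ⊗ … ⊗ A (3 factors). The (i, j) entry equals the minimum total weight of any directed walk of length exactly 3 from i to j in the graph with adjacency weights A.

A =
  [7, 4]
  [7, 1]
A^⊗3 =
  [12, 6]
  [9, 3]

Each entry (A^⊗3)_ij equals the minimum over all length-3 walks i = v_0 → v_1 → … → v_3 = j of Σ_t A[v_t][v_{t+1}]. For example, for (i, j) = (0, 1) we minimise over 4 possible intermediate vertex sequences; the minimum is 6, attained along the walk 0 → 1 → 1 → 1.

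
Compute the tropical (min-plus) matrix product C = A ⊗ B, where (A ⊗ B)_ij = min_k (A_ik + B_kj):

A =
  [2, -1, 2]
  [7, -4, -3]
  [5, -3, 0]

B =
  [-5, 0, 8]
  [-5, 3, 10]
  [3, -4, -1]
A ⊗ B =
  [-6, -2, 1]
  [-9, -7, -4]
  [-8, -4, -1]

Apply the min-plus product entry-by-entry:
  C[0][0] = min over k of (A[0][0] + B[0][0] = 2 + -5 = -3, A[0][1] + B[1][0] = -1 + -5 = -6, A[0][2] + B[2][0] = 2 + 3 = 5) = -6 (attained at k = 1)
  C[0][1] = min over k of (A[0][0] + B[0][1] = 2 + 0 = 2, A[0][1] + B[1][1] = -1 + 3 = 2, A[0][2] + B[2][1] = 2 + -4 = -2) = -2 (attained at k = 2)
  C[0][2] = min over k of (A[0][0] + B[0][2] = 2 + 8 = 10, A[0][1] + B[1][2] = -1 + 10 = 9, A[0][2] + B[2][2] = 2 + -1 = 1) = 1 (attained at k = 2)
  C[1][0] = min over k of (A[1][0] + B[0][0] = 7 + -5 = 2, A[1][1] + B[1][0] = -4 + -5 = -9, A[1][2] + B[2][0] = -3 + 3 = 0) = -9 (attained at k = 1)
  C[1][1] = min over k of (A[1][0] + B[0][1] = 7 + 0 = 7, A[1][1] + B[1][1] = -4 + 3 = -1, A[1][2] + B[2][1] = -3 + -4 = -7) = -7 (attained at k = 2)
  C[1][2] = min over k of (A[1][0] + B[0][2] = 7 + 8 = 15, A[1][1] + B[1][2] = -4 + 10 = 6, A[1][2] + B[2][2] = -3 + -1 = -4) = -4 (attained at k = 2)
  C[2][0] = min over k of (A[2][0] + B[0][0] = 5 + -5 = 0, A[2][1] + B[1][0] = -3 + -5 = -8, A[2][2] + B[2][0] = 0 + 3 = 3) = -8 (attained at k = 1)
  C[2][1] = min over k of (A[2][0] + B[0][1] = 5 + 0 = 5, A[2][1] + B[1][1] = -3 + 3 = 0, A[2][2] + B[2][1] = 0 + -4 = -4) = -4 (attained at k = 2)
  C[2][2] = min over k of (A[2][0] + B[0][2] = 5 + 8 = 13, A[2][1] + B[1][2] = -3 + 10 = 7, A[2][2] + B[2][2] = 0 + -1 = -1) = -1 (attained at k = 2)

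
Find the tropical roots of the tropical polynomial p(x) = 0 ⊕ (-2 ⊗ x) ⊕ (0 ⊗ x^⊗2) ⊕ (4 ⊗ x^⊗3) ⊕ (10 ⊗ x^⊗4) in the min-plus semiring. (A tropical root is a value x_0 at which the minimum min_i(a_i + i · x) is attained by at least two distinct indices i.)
Roots: {-6, -4, -2, 2}

Each tropical root is a break point of the lower envelope of the lines y = a_i + i · x (there are 5 lines, with slopes 0, 1, ..., 4). Only the lines that attain the minimum somewhere contribute to roots; other lines are dominated. Here the surviving (envelope) indices are i = 4, i = 3, i = 2, i = 1, i = 0.
Intersections between consecutive envelope lines give the roots: for adjacent envelope indices i < j the intersection is x = (a_i − a_j) / (j − i). Reading off the sorted break points: {-6, -4, -2, 2}.
Verification: at each break x_0, at least two indices attain the minimum of min_i(a_i + i · x_0).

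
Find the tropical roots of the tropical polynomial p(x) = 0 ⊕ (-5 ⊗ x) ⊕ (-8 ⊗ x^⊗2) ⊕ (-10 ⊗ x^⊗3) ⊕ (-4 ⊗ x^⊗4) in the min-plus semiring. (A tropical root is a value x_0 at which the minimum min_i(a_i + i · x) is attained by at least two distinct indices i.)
Roots: {-6, 2, 3, 5}

Each tropical root is a break point of the lower envelope of the lines y = a_i + i · x (there are 5 lines, with slopes 0, 1, ..., 4). Only the lines that attain the minimum somewhere contribute to roots; other lines are dominated. Here the surviving (envelope) indices are i = 4, i = 3, i = 2, i = 1, i = 0.
Intersections between consecutive envelope lines give the roots: for adjacent envelope indices i < j the intersection is x = (a_i − a_j) / (j − i). Reading off the sorted break points: {-6, 2, 3, 5}.
Verification: at each break x_0, at least two indices attain the minimum of min_i(a_i + i · x_0).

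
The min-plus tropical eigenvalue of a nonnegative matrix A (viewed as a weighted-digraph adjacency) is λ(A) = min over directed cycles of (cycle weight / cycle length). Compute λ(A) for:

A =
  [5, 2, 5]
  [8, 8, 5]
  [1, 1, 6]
λ(A) = 8/3

Enumerate directed cycles and compute their means (weight / length). Sample:
  cycle 0 → 0: weight = 5, length = 1, mean = 5/1 ≈ 5.000
  cycle 1 → 1: weight = 8, length = 1, mean = 8/1 ≈ 8.000
  cycle 2 → 2: weight = 6, length = 1, mean = 6/1 ≈ 6.000
  cycle 0 → 1 → 0: weight = 10, length = 2, mean = 10/2 ≈ 5.000
  cycle 0 → 2 → 0: weight = 6, length = 2, mean = 6/2 ≈ 3.000
  cycle 1 → 0 → 1: weight = 10, length = 2, mean = 10/2 ≈ 5.000
Minimum mean = 2.667, attained e.g. along the cycle 0 → 1 → 2 → 0 with weight 8 and length 3. So λ(A) = 8/3 = 8/3.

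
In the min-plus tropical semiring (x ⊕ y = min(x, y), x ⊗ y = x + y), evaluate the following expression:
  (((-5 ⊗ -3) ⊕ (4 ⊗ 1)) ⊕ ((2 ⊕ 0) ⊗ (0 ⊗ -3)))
(((-5 ⊗ -3) ⊕ (4 ⊗ 1)) ⊕ ((2 ⊕ 0) ⊗ (0 ⊗ -3))) = -8

Expand innermost to outermost. Recall ⊕ takes the minimum of its arguments and ⊗ takes their sum. Working out the expression (((-5 ⊗ -3) ⊕ (4 ⊗ 1)) ⊕ ((2 ⊕ 0) ⊗ (0 ⊗ -3))) gives -8.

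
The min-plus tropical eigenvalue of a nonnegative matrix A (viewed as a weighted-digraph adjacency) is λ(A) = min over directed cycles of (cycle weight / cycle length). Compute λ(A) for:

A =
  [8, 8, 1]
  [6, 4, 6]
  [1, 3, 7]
λ(A) = 1

Enumerate directed cycles and compute their means (weight / length). Sample:
  cycle 0 → 0: weight = 8, length = 1, mean = 8/1 ≈ 8.000
  cycle 1 → 1: weight = 4, length = 1, mean = 4/1 ≈ 4.000
  cycle 2 → 2: weight = 7, length = 1, mean = 7/1 ≈ 7.000
  cycle 0 → 1 → 0: weight = 14, length = 2, mean = 14/2 ≈ 7.000
  cycle 0 → 2 → 0: weight = 2, length = 2, mean = 2/2 ≈ 1.000
  cycle 1 → 0 → 1: weight = 14, length = 2, mean = 14/2 ≈ 7.000
Minimum mean = 1.000, attained e.g. along the cycle 0 → 2 → 0 with weight 2 and length 2. So λ(A) = 2/2 = 1.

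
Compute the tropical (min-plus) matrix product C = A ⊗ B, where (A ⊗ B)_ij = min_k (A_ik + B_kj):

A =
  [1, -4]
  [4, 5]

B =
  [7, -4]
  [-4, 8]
A ⊗ B =
  [-8, -3]
  [1, 0]

Apply the min-plus product entry-by-entry:
  C[0][0] = min over k of (A[0][0] + B[0][0] = 1 + 7 = 8, A[0][1] + B[1][0] = -4 + -4 = -8) = -8 (attained at k = 1)
  C[0][1] = min over k of (A[0][0] + B[0][1] = 1 + -4 = -3, A[0][1] + B[1][1] = -4 + 8 = 4) = -3 (attained at k = 0)
  C[1][0] = min over k of (A[1][0] + B[0][0] = 4 + 7 = 11, A[1][1] + B[1][0] = 5 + -4 = 1) = 1 (attained at k = 1)
  C[1][1] = min over k of (A[1][0] + B[0][1] = 4 + -4 = 0, A[1][1] + B[1][1] = 5 + 8 = 13) = 0 (attained at k = 0)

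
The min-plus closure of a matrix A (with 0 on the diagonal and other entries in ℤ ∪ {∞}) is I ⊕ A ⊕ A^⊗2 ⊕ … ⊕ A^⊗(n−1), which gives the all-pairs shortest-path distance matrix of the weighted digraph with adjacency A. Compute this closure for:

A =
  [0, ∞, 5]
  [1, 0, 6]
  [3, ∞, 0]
Closure =
  [0, ∞, 5]
  [1, 0, 6]
  [3, ∞, 0]

This is the Floyd-Warshall all-pairs shortest-path computation. For each intermediate vertex k = 0, 1, …, 2, update dist[i][j] ← min(dist[i][j], dist[i][k] + dist[k][j]). The final matrix gives, for each (i, j), the minimum total weight of any directed path from i to j (possibly empty when i = j).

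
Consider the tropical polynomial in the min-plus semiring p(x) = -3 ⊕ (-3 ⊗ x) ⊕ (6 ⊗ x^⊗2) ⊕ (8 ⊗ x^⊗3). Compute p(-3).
p(-3) = -6

A tropical monomial a ⊗ x^⊗i evaluates to a + i · x. Evaluating each term at x = -3:
  Term 0 contributes -3 + 0 · -3 = -3
  Term 1 contributes -3 + 1 · -3 = -6
  Term 2 contributes 6 + 2 · -3 = 0
  Term 3 contributes 8 + 3 · -3 = -1
p(-3) = ⊕ of these = min[-3, -6, 0, -1] = -6.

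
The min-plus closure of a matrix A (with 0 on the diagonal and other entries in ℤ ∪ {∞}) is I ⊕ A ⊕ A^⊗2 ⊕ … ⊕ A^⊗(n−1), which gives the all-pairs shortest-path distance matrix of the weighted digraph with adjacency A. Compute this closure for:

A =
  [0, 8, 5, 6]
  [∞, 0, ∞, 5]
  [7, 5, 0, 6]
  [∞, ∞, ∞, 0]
Closure =
  [0, 8, 5, 6]
  [∞, 0, ∞, 5]
  [7, 5, 0, 6]
  [∞, ∞, ∞, 0]

This is the Floyd-Warshall all-pairs shortest-path computation. For each intermediate vertex k = 0, 1, …, 3, update dist[i][j] ← min(dist[i][j], dist[i][k] + dist[k][j]). The final matrix gives, for each (i, j), the minimum total weight of any directed path from i to j (possibly empty when i = j).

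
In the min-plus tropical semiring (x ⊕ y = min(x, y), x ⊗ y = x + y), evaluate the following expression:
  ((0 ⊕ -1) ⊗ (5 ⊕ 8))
((0 ⊕ -1) ⊗ (5 ⊕ 8)) = 4

Expand innermost to outermost. Recall ⊕ takes the minimum of its arguments and ⊗ takes their sum. Working out the expression ((0 ⊕ -1) ⊗ (5 ⊕ 8)) gives 4.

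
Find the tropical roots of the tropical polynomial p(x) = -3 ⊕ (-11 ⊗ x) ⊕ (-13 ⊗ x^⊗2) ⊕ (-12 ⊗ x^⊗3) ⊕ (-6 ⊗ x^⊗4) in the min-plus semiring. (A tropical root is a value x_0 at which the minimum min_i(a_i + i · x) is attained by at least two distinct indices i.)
Roots: {-6, -1, 2, 8}

Each tropical root is a break point of the lower envelope of the lines y = a_i + i · x (there are 5 lines, with slopes 0, 1, ..., 4). Only the lines that attain the minimum somewhere contribute to roots; other lines are dominated. Here the surviving (envelope) indices are i = 4, i = 3, i = 2, i = 1, i = 0.
Intersections between consecutive envelope lines give the roots: for adjacent envelope indices i < j the intersection is x = (a_i − a_j) / (j − i). Reading off the sorted break points: {-6, -1, 2, 8}.
Verification: at each break x_0, at least two indices attain the minimum of min_i(a_i + i · x_0).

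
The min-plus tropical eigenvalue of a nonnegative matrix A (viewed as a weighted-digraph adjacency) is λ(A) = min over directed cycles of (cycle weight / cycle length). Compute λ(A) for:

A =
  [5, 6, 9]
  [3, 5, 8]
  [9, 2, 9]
λ(A) = 9/2

Enumerate directed cycles and compute their means (weight / length). Sample:
  cycle 0 → 0: weight = 5, length = 1, mean = 5/1 ≈ 5.000
  cycle 1 → 1: weight = 5, length = 1, mean = 5/1 ≈ 5.000
  cycle 2 → 2: weight = 9, length = 1, mean = 9/1 ≈ 9.000
  cycle 0 → 1 → 0: weight = 9, length = 2, mean = 9/2 ≈ 4.500
  cycle 0 → 2 → 0: weight = 18, length = 2, mean = 18/2 ≈ 9.000
  cycle 1 → 0 → 1: weight = 9, length = 2, mean = 9/2 ≈ 4.500
Minimum mean = 4.500, attained e.g. along the cycle 0 → 1 → 0 with weight 9 and length 2. So λ(A) = 9/2 = 9/2.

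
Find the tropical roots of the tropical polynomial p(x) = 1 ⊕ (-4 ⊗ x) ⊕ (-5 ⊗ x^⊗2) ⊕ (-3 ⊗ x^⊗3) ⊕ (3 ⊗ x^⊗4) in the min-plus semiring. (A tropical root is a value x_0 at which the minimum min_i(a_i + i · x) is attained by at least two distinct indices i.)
Roots: {-6, -2, 1, 5}

Each tropical root is a break point of the lower envelope of the lines y = a_i + i · x (there are 5 lines, with slopes 0, 1, ..., 4). Only the lines that attain the minimum somewhere contribute to roots; other lines are dominated. Here the surviving (envelope) indices are i = 4, i = 3, i = 2, i = 1, i = 0.
Intersections between consecutive envelope lines give the roots: for adjacent envelope indices i < j the intersection is x = (a_i − a_j) / (j − i). Reading off the sorted break points: {-6, -2, 1, 5}.
Verification: at each break x_0, at least two indices attain the minimum of min_i(a_i + i · x_0).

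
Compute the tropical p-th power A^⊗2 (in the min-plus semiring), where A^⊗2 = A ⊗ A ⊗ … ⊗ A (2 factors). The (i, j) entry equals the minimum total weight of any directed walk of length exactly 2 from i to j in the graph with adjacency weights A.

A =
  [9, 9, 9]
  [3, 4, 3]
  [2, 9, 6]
A^⊗2 =
  [11, 13, 12]
  [5, 8, 7]
  [8, 11, 11]

Each entry (A^⊗2)_ij equals the minimum over all length-2 walks i = v_0 → v_1 → … → v_2 = j of Σ_t A[v_t][v_{t+1}]. For example, for (i, j) = (0, 2) we minimise over 3 possible intermediate vertex sequences; the minimum is 12, attained along the walk 0 → 1 → 2.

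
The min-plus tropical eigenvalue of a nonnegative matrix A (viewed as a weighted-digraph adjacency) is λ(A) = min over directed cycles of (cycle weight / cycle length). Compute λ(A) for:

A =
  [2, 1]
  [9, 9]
λ(A) = 2

Enumerate directed cycles and compute their means (weight / length). Sample:
  cycle 0 → 0: weight = 2, length = 1, mean = 2/1 ≈ 2.000
  cycle 1 → 1: weight = 9, length = 1, mean = 9/1 ≈ 9.000
  cycle 0 → 1 → 0: weight = 10, length = 2, mean = 10/2 ≈ 5.000
  cycle 1 → 0 → 1: weight = 10, length = 2, mean = 10/2 ≈ 5.000
Minimum mean = 2.000, attained e.g. along the cycle 0 → 0 with weight 2 and length 1. So λ(A) = 2/1 = 2.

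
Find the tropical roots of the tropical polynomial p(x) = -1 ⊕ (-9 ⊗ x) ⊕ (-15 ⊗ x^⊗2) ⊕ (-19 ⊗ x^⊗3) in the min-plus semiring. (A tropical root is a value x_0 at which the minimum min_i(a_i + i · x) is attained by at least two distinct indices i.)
Roots: {4, 6, 8}

Each tropical root is a break point of the lower envelope of the lines y = a_i + i · x (there are 4 lines, with slopes 0, 1, ..., 3). Only the lines that attain the minimum somewhere contribute to roots; other lines are dominated. Here the surviving (envelope) indices are i = 3, i = 2, i = 1, i = 0.
Intersections between consecutive envelope lines give the roots: for adjacent envelope indices i < j the intersection is x = (a_i − a_j) / (j − i). Reading off the sorted break points: {4, 6, 8}.
Verification: at each break x_0, at least two indices attain the minimum of min_i(a_i + i · x_0).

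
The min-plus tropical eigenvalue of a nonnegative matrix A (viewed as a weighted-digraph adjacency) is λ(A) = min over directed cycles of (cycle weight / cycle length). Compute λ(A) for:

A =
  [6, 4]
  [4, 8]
λ(A) = 4

Enumerate directed cycles and compute their means (weight / length). Sample:
  cycle 0 → 0: weight = 6, length = 1, mean = 6/1 ≈ 6.000
  cycle 1 → 1: weight = 8, length = 1, mean = 8/1 ≈ 8.000
  cycle 0 → 1 → 0: weight = 8, length = 2, mean = 8/2 ≈ 4.000
  cycle 1 → 0 → 1: weight = 8, length = 2, mean = 8/2 ≈ 4.000
Minimum mean = 4.000, attained e.g. along the cycle 0 → 1 → 0 with weight 8 and length 2. So λ(A) = 8/2 = 4.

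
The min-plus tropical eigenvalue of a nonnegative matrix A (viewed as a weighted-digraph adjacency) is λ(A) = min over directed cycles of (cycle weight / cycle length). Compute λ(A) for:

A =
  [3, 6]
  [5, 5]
λ(A) = 3

Enumerate directed cycles and compute their means (weight / length). Sample:
  cycle 0 → 0: weight = 3, length = 1, mean = 3/1 ≈ 3.000
  cycle 1 → 1: weight = 5, length = 1, mean = 5/1 ≈ 5.000
  cycle 0 → 1 → 0: weight = 11, length = 2, mean = 11/2 ≈ 5.500
  cycle 1 → 0 → 1: weight = 11, length = 2, mean = 11/2 ≈ 5.500
Minimum mean = 3.000, attained e.g. along the cycle 0 → 0 with weight 3 and length 1. So λ(A) = 3/1 = 3.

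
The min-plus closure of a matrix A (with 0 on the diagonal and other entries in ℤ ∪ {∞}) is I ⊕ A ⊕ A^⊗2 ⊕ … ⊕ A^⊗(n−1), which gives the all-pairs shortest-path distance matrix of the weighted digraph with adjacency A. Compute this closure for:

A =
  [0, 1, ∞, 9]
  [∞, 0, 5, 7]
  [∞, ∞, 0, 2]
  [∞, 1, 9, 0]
Closure =
  [0, 1, 6, 8]
  [∞, 0, 5, 7]
  [∞, 3, 0, 2]
  [∞, 1, 6, 0]

This is the Floyd-Warshall all-pairs shortest-path computation. For each intermediate vertex k = 0, 1, …, 3, update dist[i][j] ← min(dist[i][j], dist[i][k] + dist[k][j]). The final matrix gives, for each (i, j), the minimum total weight of any directed path from i to j (possibly empty when i = j).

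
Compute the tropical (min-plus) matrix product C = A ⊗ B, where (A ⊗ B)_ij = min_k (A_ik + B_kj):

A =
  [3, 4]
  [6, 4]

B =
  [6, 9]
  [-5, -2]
A ⊗ B =
  [-1, 2]
  [-1, 2]

Apply the min-plus product entry-by-entry:
  C[0][0] = min over k of (A[0][0] + B[0][0] = 3 + 6 = 9, A[0][1] + B[1][0] = 4 + -5 = -1) = -1 (attained at k = 1)
  C[0][1] = min over k of (A[0][0] + B[0][1] = 3 + 9 = 12, A[0][1] + B[1][1] = 4 + -2 = 2) = 2 (attained at k = 1)
  C[1][0] = min over k of (A[1][0] + B[0][0] = 6 + 6 = 12, A[1][1] + B[1][0] = 4 + -5 = -1) = -1 (attained at k = 1)
  C[1][1] = min over k of (A[1][0] + B[0][1] = 6 + 9 = 15, A[1][1] + B[1][1] = 4 + -2 = 2) = 2 (attained at k = 1)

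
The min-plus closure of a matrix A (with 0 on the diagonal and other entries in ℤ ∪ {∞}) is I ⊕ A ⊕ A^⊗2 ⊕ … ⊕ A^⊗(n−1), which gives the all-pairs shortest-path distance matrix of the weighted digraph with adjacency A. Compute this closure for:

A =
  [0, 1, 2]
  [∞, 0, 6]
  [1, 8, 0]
Closure =
  [0, 1, 2]
  [7, 0, 6]
  [1, 2, 0]

This is the Floyd-Warshall all-pairs shortest-path computation. For each intermediate vertex k = 0, 1, …, 2, update dist[i][j] ← min(dist[i][j], dist[i][k] + dist[k][j]). The final matrix gives, for each (i, j), the minimum total weight of any directed path from i to j (possibly empty when i = j).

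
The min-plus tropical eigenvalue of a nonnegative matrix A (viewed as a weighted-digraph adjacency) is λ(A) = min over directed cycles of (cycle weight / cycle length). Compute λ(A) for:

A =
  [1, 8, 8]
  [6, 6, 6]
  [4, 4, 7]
λ(A) = 1

Enumerate directed cycles and compute their means (weight / length). Sample:
  cycle 0 → 0: weight = 1, length = 1, mean = 1/1 ≈ 1.000
  cycle 1 → 1: weight = 6, length = 1, mean = 6/1 ≈ 6.000
  cycle 2 → 2: weight = 7, length = 1, mean = 7/1 ≈ 7.000
  cycle 0 → 1 → 0: weight = 14, length = 2, mean = 14/2 ≈ 7.000
  cycle 0 → 2 → 0: weight = 12, length = 2, mean = 12/2 ≈ 6.000
  cycle 1 → 0 → 1: weight = 14, length = 2, mean = 14/2 ≈ 7.000
Minimum mean = 1.000, attained e.g. along the cycle 0 → 0 with weight 1 and length 1. So λ(A) = 1/1 = 1.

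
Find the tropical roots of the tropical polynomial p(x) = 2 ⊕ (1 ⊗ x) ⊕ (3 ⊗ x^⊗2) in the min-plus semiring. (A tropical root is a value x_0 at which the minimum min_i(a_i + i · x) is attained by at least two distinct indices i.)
Roots: {-2, 1}

Each tropical root is a break point of the lower envelope of the lines y = a_i + i · x (there are 3 lines, with slopes 0, 1, ..., 2). Only the lines that attain the minimum somewhere contribute to roots; other lines are dominated. Here the surviving (envelope) indices are i = 2, i = 1, i = 0.
Intersections between consecutive envelope lines give the roots: for adjacent envelope indices i < j the intersection is x = (a_i − a_j) / (j − i). Reading off the sorted break points: {-2, 1}.
Verification: at each break x_0, at least two indices attain the minimum of min_i(a_i + i · x_0).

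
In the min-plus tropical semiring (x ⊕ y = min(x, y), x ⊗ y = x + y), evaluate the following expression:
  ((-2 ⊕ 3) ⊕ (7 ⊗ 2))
((-2 ⊕ 3) ⊕ (7 ⊗ 2)) = -2

Expand innermost to outermost. Recall ⊕ takes the minimum of its arguments and ⊗ takes their sum. Working out the expression ((-2 ⊕ 3) ⊕ (7 ⊗ 2)) gives -2.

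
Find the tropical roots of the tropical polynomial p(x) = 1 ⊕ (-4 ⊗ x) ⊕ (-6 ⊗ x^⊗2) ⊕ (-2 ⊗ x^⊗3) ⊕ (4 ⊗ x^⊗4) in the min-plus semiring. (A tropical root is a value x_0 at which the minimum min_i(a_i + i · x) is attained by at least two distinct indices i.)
Roots: {-6, -4, 2, 5}

Each tropical root is a break point of the lower envelope of the lines y = a_i + i · x (there are 5 lines, with slopes 0, 1, ..., 4). Only the lines that attain the minimum somewhere contribute to roots; other lines are dominated. Here the surviving (envelope) indices are i = 4, i = 3, i = 2, i = 1, i = 0.
Intersections between consecutive envelope lines give the roots: for adjacent envelope indices i < j the intersection is x = (a_i − a_j) / (j − i). Reading off the sorted break points: {-6, -4, 2, 5}.
Verification: at each break x_0, at least two indices attain the minimum of min_i(a_i + i · x_0).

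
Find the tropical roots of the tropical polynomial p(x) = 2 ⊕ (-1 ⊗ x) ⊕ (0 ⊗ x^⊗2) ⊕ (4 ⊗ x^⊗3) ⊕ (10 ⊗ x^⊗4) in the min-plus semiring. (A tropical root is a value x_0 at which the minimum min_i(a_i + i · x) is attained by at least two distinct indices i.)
Roots: {-6, -4, -1, 3}

Each tropical root is a break point of the lower envelope of the lines y = a_i + i · x (there are 5 lines, with slopes 0, 1, ..., 4). Only the lines that attain the minimum somewhere contribute to roots; other lines are dominated. Here the surviving (envelope) indices are i = 4, i = 3, i = 2, i = 1, i = 0.
Intersections between consecutive envelope lines give the roots: for adjacent envelope indices i < j the intersection is x = (a_i − a_j) / (j − i). Reading off the sorted break points: {-6, -4, -1, 3}.
Verification: at each break x_0, at least two indices attain the minimum of min_i(a_i + i · x_0).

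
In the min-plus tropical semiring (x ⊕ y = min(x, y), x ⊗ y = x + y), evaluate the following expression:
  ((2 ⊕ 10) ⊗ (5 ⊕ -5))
((2 ⊕ 10) ⊗ (5 ⊕ -5)) = -3

Expand innermost to outermost. Recall ⊕ takes the minimum of its arguments and ⊗ takes their sum. Working out the expression ((2 ⊕ 10) ⊗ (5 ⊕ -5)) gives -3.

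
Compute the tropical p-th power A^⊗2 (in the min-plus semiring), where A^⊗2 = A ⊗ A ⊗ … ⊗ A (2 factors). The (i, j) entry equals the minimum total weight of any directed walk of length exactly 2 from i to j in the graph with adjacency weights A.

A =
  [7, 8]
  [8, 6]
A^⊗2 =
  [14, 14]
  [14, 12]

Each entry (A^⊗2)_ij equals the minimum over all length-2 walks i = v_0 → v_1 → … → v_2 = j of Σ_t A[v_t][v_{t+1}]. For example, for (i, j) = (0, 1) we minimise over 2 possible intermediate vertex sequences; the minimum is 14, attained along the walk 0 → 1 → 1.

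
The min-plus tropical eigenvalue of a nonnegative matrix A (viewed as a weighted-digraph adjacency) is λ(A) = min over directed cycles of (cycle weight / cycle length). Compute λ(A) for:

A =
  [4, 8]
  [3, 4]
λ(A) = 4

Enumerate directed cycles and compute their means (weight / length). Sample:
  cycle 0 → 0: weight = 4, length = 1, mean = 4/1 ≈ 4.000
  cycle 1 → 1: weight = 4, length = 1, mean = 4/1 ≈ 4.000
  cycle 0 → 1 → 0: weight = 11, length = 2, mean = 11/2 ≈ 5.500
  cycle 1 → 0 → 1: weight = 11, length = 2, mean = 11/2 ≈ 5.500
Minimum mean = 4.000, attained e.g. along the cycle 0 → 0 with weight 4 and length 1. So λ(A) = 4/1 = 4.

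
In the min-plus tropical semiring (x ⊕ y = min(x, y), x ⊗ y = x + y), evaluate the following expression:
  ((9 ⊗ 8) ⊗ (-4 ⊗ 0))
((9 ⊗ 8) ⊗ (-4 ⊗ 0)) = 13

Expand innermost to outermost. Recall ⊕ takes the minimum of its arguments and ⊗ takes their sum. Working out the expression ((9 ⊗ 8) ⊗ (-4 ⊗ 0)) gives 13.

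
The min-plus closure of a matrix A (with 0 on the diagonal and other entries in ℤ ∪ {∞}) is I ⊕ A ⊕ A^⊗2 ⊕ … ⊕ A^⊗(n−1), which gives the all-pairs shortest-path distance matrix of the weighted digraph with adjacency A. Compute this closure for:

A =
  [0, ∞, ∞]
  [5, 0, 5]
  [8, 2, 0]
Closure =
  [0, ∞, ∞]
  [5, 0, 5]
  [7, 2, 0]

This is the Floyd-Warshall all-pairs shortest-path computation. For each intermediate vertex k = 0, 1, …, 2, update dist[i][j] ← min(dist[i][j], dist[i][k] + dist[k][j]). The final matrix gives, for each (i, j), the minimum total weight of any directed path from i to j (possibly empty when i = j).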